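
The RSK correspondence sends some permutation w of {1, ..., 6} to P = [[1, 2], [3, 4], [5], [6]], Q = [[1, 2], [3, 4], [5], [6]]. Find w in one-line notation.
Reverse the RSK construction: for i from n down to 1, find the cell of Q containing i, remove the entry at that cell from P, and reverse-bump it up through P; the value ejected from row 1 is w(i).

Step i=6: Q has 6 at row 4, column 1; remove 6 from row 4 of P and reverse-bump: 6 enters row 3 and ejects 5; 5 enters row 2 and ejects 4; 4 enters row 1 and ejects 2. So w(6) = 2. P is now [[1, 4], [3, 5], [6]].
Step i=5: Q has 5 at row 3, column 1; remove 6 from row 3 of P and reverse-bump: 6 enters row 2 and ejects 5; 5 enters row 1 and ejects 4. So w(5) = 4. P is now [[1, 5], [3, 6]].
Step i=4: Q has 4 at row 2, column 2; remove 6 from row 2 of P and reverse-bump: 6 enters row 1 and ejects 5. So w(4) = 5. P is now [[1, 6], [3]].
Step i=3: Q has 3 at row 2, column 1; remove 3 from row 2 of P and reverse-bump: 3 enters row 1 and ejects 1. So w(3) = 1. P is now [[3, 6]].
Step i=2: Q has 2 at row 1, column 2; remove that cell from P, ejecting 6. So w(2) = 6. P is now [[3]].
Step i=1: Q has 1 at row 1, column 1; remove that cell from P, ejecting 3. So w(1) = 3. P is now [].

So w = 3 6 1 5 4 2.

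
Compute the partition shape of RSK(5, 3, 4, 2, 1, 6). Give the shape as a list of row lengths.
[3, 1, 1, 1]

Row-insert each entry into an empty tableau.

After inserting 5: P = [[5]].
After inserting 3: P = [[3], [5]].
After inserting 4: P = [[3, 4], [5]].
After inserting 2: P = [[2, 4], [3], [5]].
After inserting 1: P = [[1, 4], [2], [3], [5]].
After inserting 6: P = [[1, 4, 6], [2], [3], [5]].

The final insertion tableau P = [[1, 4, 6], [2], [3], [5]] has shape [3, 1, 1, 1].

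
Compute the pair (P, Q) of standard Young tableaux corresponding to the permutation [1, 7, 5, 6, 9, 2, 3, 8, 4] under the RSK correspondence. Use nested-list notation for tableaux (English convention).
Insert each entry of the permutation into P by Schensted row insertion, recording in Q the position of each new cell.

Insert 1: appended to row 1. P = [[1]].
Insert 7: appended to row 1. P = [[1, 7]].
Insert 5: 5 bumps 7 from row 1; 7 starts row 2. P = [[1, 5], [7]].
Insert 6: appended to row 1. P = [[1, 5, 6], [7]].
Insert 9: appended to row 1. P = [[1, 5, 6, 9], [7]].
Insert 2: 2 bumps 5 from row 1; 5 bumps 7 from row 2; 7 starts row 3. P = [[1, 2, 6, 9], [5], [7]].
Insert 3: 3 bumps 6 from row 1; 6 appends to row 2. P = [[1, 2, 3, 9], [5, 6], [7]].
Insert 8: 8 bumps 9 from row 1; 9 appends to row 2. P = [[1, 2, 3, 8], [5, 6, 9], [7]].
Insert 4: 4 bumps 8 from row 1; 8 bumps 9 from row 2; 9 appends to row 3. P = [[1, 2, 3, 4], [5, 6, 8], [7, 9]].

So P = [[1, 2, 3, 4], [5, 6, 8], [7, 9]], Q = [[1, 2, 4, 5], [3, 7, 8], [6, 9]].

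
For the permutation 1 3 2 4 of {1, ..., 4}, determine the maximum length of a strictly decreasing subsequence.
2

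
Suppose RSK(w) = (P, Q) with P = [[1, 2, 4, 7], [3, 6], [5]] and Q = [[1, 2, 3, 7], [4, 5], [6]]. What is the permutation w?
Reverse the RSK construction: for i from n down to 1, find the cell of Q containing i, remove the entry at that cell from P, and reverse-bump it up through P; the value ejected from row 1 is w(i).

Step i=7: Q has 7 at row 1, column 4; remove that cell from P, ejecting 7. So w(7) = 7. P is now [[1, 2, 4], [3, 6], [5]].
Step i=6: Q has 6 at row 3, column 1; remove 5 from row 3 of P and reverse-bump: 5 enters row 2 and ejects 3; 3 enters row 1 and ejects 2. So w(6) = 2. P is now [[1, 3, 4], [5, 6]].
Step i=5: Q has 5 at row 2, column 2; remove 6 from row 2 of P and reverse-bump: 6 enters row 1 and ejects 4. So w(5) = 4. P is now [[1, 3, 6], [5]].
Step i=4: Q has 4 at row 2, column 1; remove 5 from row 2 of P and reverse-bump: 5 enters row 1 and ejects 3. So w(4) = 3. P is now [[1, 5, 6]].
Step i=3: Q has 3 at row 1, column 3; remove that cell from P, ejecting 6. So w(3) = 6. P is now [[1, 5]].
Step i=2: Q has 2 at row 1, column 2; remove that cell from P, ejecting 5. So w(2) = 5. P is now [[1]].
Step i=1: Q has 1 at row 1, column 1; remove that cell from P, ejecting 1. So w(1) = 1. P is now [].

So w = 1 5 6 3 4 2 7.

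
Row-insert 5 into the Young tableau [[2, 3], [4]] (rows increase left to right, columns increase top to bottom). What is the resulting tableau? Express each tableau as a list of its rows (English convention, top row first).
[[2, 3, 5], [4]]

5 is larger than every entry of row 1, so it is appended to row 1. The new tableau is [[2, 3, 5], [4]].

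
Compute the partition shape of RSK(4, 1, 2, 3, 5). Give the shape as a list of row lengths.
[4, 1]

RSK row insertion gives P = [[1, 2, 3, 5], [4]], which has shape [4, 1].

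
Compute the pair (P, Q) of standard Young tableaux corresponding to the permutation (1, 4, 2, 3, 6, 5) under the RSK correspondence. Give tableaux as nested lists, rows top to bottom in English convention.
P = [[1, 2, 3, 5], [4, 6]], Q = [[1, 2, 4, 5], [3, 6]]

Insert each entry of the permutation into P by Schensted row insertion, recording in Q the position of each new cell.

Insert 1: appended to row 1. P = [[1]].
Insert 4: appended to row 1. P = [[1, 4]].
Insert 2: 2 bumps 4 from row 1; 4 starts row 2. P = [[1, 2], [4]].
Insert 3: appended to row 1. P = [[1, 2, 3], [4]].
Insert 6: appended to row 1. P = [[1, 2, 3, 6], [4]].
Insert 5: 5 bumps 6 from row 1; 6 appends to row 2. P = [[1, 2, 3, 5], [4, 6]].

So P = [[1, 2, 3, 5], [4, 6]], Q = [[1, 2, 4, 5], [3, 6]].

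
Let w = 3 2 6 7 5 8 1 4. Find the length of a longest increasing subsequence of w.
4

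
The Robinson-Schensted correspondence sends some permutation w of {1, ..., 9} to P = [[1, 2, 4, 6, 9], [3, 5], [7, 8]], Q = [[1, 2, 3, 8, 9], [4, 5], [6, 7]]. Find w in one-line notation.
Reverse the RSK construction: for i from n down to 1, find the cell of Q containing i, remove the entry at that cell from P, and reverse-bump it up through P; the value ejected from row 1 is w(i).

Step i=9: Q has 9 at row 1, column 5; remove that cell from P, ejecting 9. So w(9) = 9. P is now [[1, 2, 4, 6], [3, 5], [7, 8]].
Step i=8: Q has 8 at row 1, column 4; remove that cell from P, ejecting 6. So w(8) = 6. P is now [[1, 2, 4], [3, 5], [7, 8]].
Step i=7: Q has 7 at row 3, column 2; remove 8 from row 3 of P and reverse-bump: 8 enters row 2 and ejects 5; 5 enters row 1 and ejects 4. So w(7) = 4. P is now [[1, 2, 5], [3, 8], [7]].
Step i=6: Q has 6 at row 3, column 1; remove 7 from row 3 of P and reverse-bump: 7 enters row 2 and ejects 3; 3 enters row 1 and ejects 2. So w(6) = 2. P is now [[1, 3, 5], [7, 8]].
Step i=5: Q has 5 at row 2, column 2; remove 8 from row 2 of P and reverse-bump: 8 enters row 1 and ejects 5. So w(5) = 5. P is now [[1, 3, 8], [7]].
Step i=4: Q has 4 at row 2, column 1; remove 7 from row 2 of P and reverse-bump: 7 enters row 1 and ejects 3. So w(4) = 3. P is now [[1, 7, 8]].
Step i=3: Q has 3 at row 1, column 3; remove that cell from P, ejecting 8. So w(3) = 8. P is now [[1, 7]].
Step i=2: Q has 2 at row 1, column 2; remove that cell from P, ejecting 7. So w(2) = 7. P is now [[1]].
Step i=1: Q has 1 at row 1, column 1; remove that cell from P, ejecting 1. So w(1) = 1. P is now [].

So w = 1 7 8 3 5 2 4 6 9.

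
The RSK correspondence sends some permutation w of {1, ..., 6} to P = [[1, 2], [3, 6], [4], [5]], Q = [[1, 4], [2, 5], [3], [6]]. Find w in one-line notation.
Reverse the RSK construction: for i from n down to 1, find the cell of Q containing i, remove the entry at that cell from P, and reverse-bump it up through P; the value ejected from row 1 is w(i).

Step i=6: Q has 6 at row 4, column 1; remove 5 from row 4 of P and reverse-bump: 5 enters row 3 and ejects 4; 4 enters row 2 and ejects 3; 3 enters row 1 and ejects 2. So w(6) = 2. P is now [[1, 3], [4, 6], [5]].
Step i=5: Q has 5 at row 2, column 2; remove 6 from row 2 of P and reverse-bump: 6 enters row 1 and ejects 3. So w(5) = 3. P is now [[1, 6], [4], [5]].
Step i=4: Q has 4 at row 1, column 2; remove that cell from P, ejecting 6. So w(4) = 6. P is now [[1], [4], [5]].
Step i=3: Q has 3 at row 3, column 1; remove 5 from row 3 of P and reverse-bump: 5 enters row 2 and ejects 4; 4 enters row 1 and ejects 1. So w(3) = 1. P is now [[4], [5]].
Step i=2: Q has 2 at row 2, column 1; remove 5 from row 2 of P and reverse-bump: 5 enters row 1 and ejects 4. So w(2) = 4. P is now [[5]].
Step i=1: Q has 1 at row 1, column 1; remove that cell from P, ejecting 5. So w(1) = 5. P is now [].

So w = 5 4 1 6 3 2.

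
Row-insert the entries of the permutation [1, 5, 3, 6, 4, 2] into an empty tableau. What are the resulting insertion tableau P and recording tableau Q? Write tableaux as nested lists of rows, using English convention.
P = [[1, 2, 4], [3, 6], [5]], Q = [[1, 2, 4], [3, 5], [6]]

Insert each entry of the permutation into P by Schensted row insertion, recording in Q the position of each new cell.

After inserting 1: P = [[1]].
After inserting 5: P = [[1, 5]].
After inserting 3: P = [[1, 3], [5]].
After inserting 6: P = [[1, 3, 6], [5]].
After inserting 4: P = [[1, 3, 4], [5, 6]].
After inserting 2: P = [[1, 2, 4], [3, 6], [5]].

So P = [[1, 2, 4], [3, 6], [5]], Q = [[1, 2, 4], [3, 5], [6]].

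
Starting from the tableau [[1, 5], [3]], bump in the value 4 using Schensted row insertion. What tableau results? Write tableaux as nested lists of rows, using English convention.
In row 1, 4 replaces 5 (the leftmost entry greater than 4); 5 is bumped to row 2. 5 is appended to row 2. The new tableau is [[1, 4], [3, 5]].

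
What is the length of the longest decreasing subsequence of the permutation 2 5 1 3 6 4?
2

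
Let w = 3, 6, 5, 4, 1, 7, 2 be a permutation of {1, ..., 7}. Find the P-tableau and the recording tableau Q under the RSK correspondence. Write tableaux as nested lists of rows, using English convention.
P = [[1, 2, 7], [3, 4], [5], [6]], Q = [[1, 2, 6], [3, 7], [4], [5]]

Insert each entry of the permutation into P by Schensted row insertion, recording in Q the position of each new cell.

Insert 3: appended to row 1. P = [[3]].
Insert 6: appended to row 1. P = [[3, 6]].
Insert 5: 5 bumps 6 from row 1; 6 starts row 2. P = [[3, 5], [6]].
Insert 4: 4 bumps 5 from row 1; 5 bumps 6 from row 2; 6 starts row 3. P = [[3, 4], [5], [6]].
Insert 1: 1 bumps 3 from row 1; 3 bumps 5 from row 2; 5 bumps 6 from row 3; 6 starts row 4. P = [[1, 4], [3], [5], [6]].
Insert 7: appended to row 1. P = [[1, 4, 7], [3], [5], [6]].
Insert 2: 2 bumps 4 from row 1; 4 appends to row 2. P = [[1, 2, 7], [3, 4], [5], [6]].

So P = [[1, 2, 7], [3, 4], [5], [6]], Q = [[1, 2, 6], [3, 7], [4], [5]].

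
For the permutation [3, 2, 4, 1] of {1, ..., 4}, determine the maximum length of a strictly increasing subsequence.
2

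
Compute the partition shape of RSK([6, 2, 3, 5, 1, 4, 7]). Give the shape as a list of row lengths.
[4, 2, 1]

Row-insert each entry into an empty tableau.

After inserting 6: P = [[6]].
After inserting 2: P = [[2], [6]].
After inserting 3: P = [[2, 3], [6]].
After inserting 5: P = [[2, 3, 5], [6]].
After inserting 1: P = [[1, 3, 5], [2], [6]].
After inserting 4: P = [[1, 3, 4], [2, 5], [6]].
After inserting 7: P = [[1, 3, 4, 7], [2, 5], [6]].

The final insertion tableau P = [[1, 3, 4, 7], [2, 5], [6]] has shape [4, 2, 1].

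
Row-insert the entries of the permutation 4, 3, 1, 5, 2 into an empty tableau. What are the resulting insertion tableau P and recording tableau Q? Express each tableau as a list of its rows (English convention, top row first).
Insert each entry of the permutation into P by Schensted row insertion, recording in Q the position of each new cell.

Insert 4: appended to row 1. P = [[4]].
Insert 3: 3 bumps 4 from row 1; 4 starts row 2. P = [[3], [4]].
Insert 1: 1 bumps 3 from row 1; 3 bumps 4 from row 2; 4 starts row 3. P = [[1], [3], [4]].
Insert 5: appended to row 1. P = [[1, 5], [3], [4]].
Insert 2: 2 bumps 5 from row 1; 5 appends to row 2. P = [[1, 2], [3, 5], [4]].

So P = [[1, 2], [3, 5], [4]], Q = [[1, 4], [2, 5], [3]].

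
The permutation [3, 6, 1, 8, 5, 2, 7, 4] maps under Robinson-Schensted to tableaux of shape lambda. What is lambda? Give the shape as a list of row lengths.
Row-insert each entry into an empty tableau.

After inserting 3: P = [[3]].
After inserting 6: P = [[3, 6]].
After inserting 1: P = [[1, 6], [3]].
After inserting 8: P = [[1, 6, 8], [3]].
After inserting 5: P = [[1, 5, 8], [3, 6]].
After inserting 2: P = [[1, 2, 8], [3, 5], [6]].
After inserting 7: P = [[1, 2, 7], [3, 5, 8], [6]].
After inserting 4: P = [[1, 2, 4], [3, 5, 7], [6, 8]].

The final insertion tableau P = [[1, 2, 4], [3, 5, 7], [6, 8]] has shape [3, 3, 2].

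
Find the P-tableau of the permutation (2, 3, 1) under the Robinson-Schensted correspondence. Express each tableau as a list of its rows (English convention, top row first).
P = [[1, 3], [2]]

After inserting 2: P = [[2]].
After inserting 3: P = [[2, 3]].
After inserting 1: P = [[1, 3], [2]].

So P = [[1, 3], [2]].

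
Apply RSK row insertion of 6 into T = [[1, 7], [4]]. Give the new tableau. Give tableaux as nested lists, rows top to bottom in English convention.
In row 1, 6 replaces 7 (the leftmost entry greater than 6); 7 is bumped to row 2. 7 is appended to row 2. The new tableau is [[1, 6], [4, 7]].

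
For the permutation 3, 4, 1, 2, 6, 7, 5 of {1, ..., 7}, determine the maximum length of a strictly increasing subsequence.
4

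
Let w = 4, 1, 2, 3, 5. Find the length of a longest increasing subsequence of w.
4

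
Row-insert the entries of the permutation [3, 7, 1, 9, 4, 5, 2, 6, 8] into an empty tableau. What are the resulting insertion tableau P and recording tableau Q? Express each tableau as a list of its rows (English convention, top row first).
P = [[1, 2, 5, 6, 8], [3, 4, 9], [7]], Q = [[1, 2, 4, 8, 9], [3, 5, 6], [7]]

Insert each entry of the permutation into P by Schensted row insertion, recording in Q the position of each new cell.

Insert 3: appended to row 1. P = [[3]].
Insert 7: appended to row 1. P = [[3, 7]].
Insert 1: 1 bumps 3 from row 1; 3 starts row 2. P = [[1, 7], [3]].
Insert 9: appended to row 1. P = [[1, 7, 9], [3]].
Insert 4: 4 bumps 7 from row 1; 7 appends to row 2. P = [[1, 4, 9], [3, 7]].
Insert 5: 5 bumps 9 from row 1; 9 appends to row 2. P = [[1, 4, 5], [3, 7, 9]].
Insert 2: 2 bumps 4 from row 1; 4 bumps 7 from row 2; 7 starts row 3. P = [[1, 2, 5], [3, 4, 9], [7]].
Insert 6: appended to row 1. P = [[1, 2, 5, 6], [3, 4, 9], [7]].
Insert 8: appended to row 1. P = [[1, 2, 5, 6, 8], [3, 4, 9], [7]].

So P = [[1, 2, 5, 6, 8], [3, 4, 9], [7]], Q = [[1, 2, 4, 8, 9], [3, 5, 6], [7]].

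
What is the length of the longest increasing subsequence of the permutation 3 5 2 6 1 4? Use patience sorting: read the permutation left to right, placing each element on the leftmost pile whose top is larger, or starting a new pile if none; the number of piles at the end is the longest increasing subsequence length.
3

3: new pile. tops = [3]
5: new pile. tops = [3, 5]
2: onto pile 1 (replacing 3). tops = [2, 5]
6: new pile. tops = [2, 5, 6]
1: onto pile 1 (replacing 2). tops = [1, 5, 6]
4: onto pile 2 (replacing 5). tops = [1, 4, 6]

3 piles, so the longest increasing subsequence has length 3.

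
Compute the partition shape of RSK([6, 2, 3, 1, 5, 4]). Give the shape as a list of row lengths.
RSK row insertion gives P = [[1, 3, 4], [2, 5], [6]], which has shape [3, 2, 1].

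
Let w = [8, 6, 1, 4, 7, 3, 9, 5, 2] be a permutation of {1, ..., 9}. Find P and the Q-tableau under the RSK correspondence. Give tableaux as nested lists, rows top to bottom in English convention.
Insert each entry of the permutation into P by Schensted row insertion, recording in Q the position of each new cell.

Insert 8: appended to row 1. P = [[8]], Q = [[1]].
Insert 6: 6 bumps 8 from row 1; 8 starts row 2. P = [[6], [8]], Q = [[1], [2]].
Insert 1: 1 bumps 6 from row 1; 6 bumps 8 from row 2; 8 starts row 3. P = [[1], [6], [8]], Q = [[1], [2], [3]].
Insert 4: appended to row 1. P = [[1, 4], [6], [8]], Q = [[1, 4], [2], [3]].
Insert 7: appended to row 1. P = [[1, 4, 7], [6], [8]], Q = [[1, 4, 5], [2], [3]].
Insert 3: 3 bumps 4 from row 1; 4 bumps 6 from row 2; 6 bumps 8 from row 3; 8 starts row 4. P = [[1, 3, 7], [4], [6], [8]], Q = [[1, 4, 5], [2], [3], [6]].
Insert 9: appended to row 1. P = [[1, 3, 7, 9], [4], [6], [8]], Q = [[1, 4, 5, 7], [2], [3], [6]].
Insert 5: 5 bumps 7 from row 1; 7 appends to row 2. P = [[1, 3, 5, 9], [4, 7], [6], [8]], Q = [[1, 4, 5, 7], [2, 8], [3], [6]].
Insert 2: 2 bumps 3 from row 1; 3 bumps 4 from row 2; 4 bumps 6 from row 3; 6 bumps 8 from row 4; 8 starts row 5. P = [[1, 2, 5, 9], [3, 7], [4], [6], [8]], Q = [[1, 4, 5, 7], [2, 8], [3], [6], [9]].

So P = [[1, 2, 5, 9], [3, 7], [4], [6], [8]], Q = [[1, 4, 5, 7], [2, 8], [3], [6], [9]].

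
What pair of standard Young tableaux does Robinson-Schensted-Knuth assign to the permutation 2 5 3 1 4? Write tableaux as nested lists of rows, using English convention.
Insert each entry of the permutation into P by Schensted row insertion, recording in Q the position of each new cell.

Insert 2: appended to row 1. P = [[2]].
Insert 5: appended to row 1. P = [[2, 5]].
Insert 3: 3 bumps 5 from row 1; 5 starts row 2. P = [[2, 3], [5]].
Insert 1: 1 bumps 2 from row 1; 2 bumps 5 from row 2; 5 starts row 3. P = [[1, 3], [2], [5]].
Insert 4: appended to row 1. P = [[1, 3, 4], [2], [5]].

So P = [[1, 3, 4], [2], [5]], Q = [[1, 2, 5], [3], [4]].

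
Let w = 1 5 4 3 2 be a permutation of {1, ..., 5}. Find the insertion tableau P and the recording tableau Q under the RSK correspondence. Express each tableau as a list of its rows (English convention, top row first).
Insert each entry of the permutation into P by Schensted row insertion, recording in Q the position of each new cell.

Insert 1: appended to row 1. P = [[1]].
Insert 5: appended to row 1. P = [[1, 5]].
Insert 4: 4 bumps 5 from row 1; 5 starts row 2. P = [[1, 4], [5]].
Insert 3: 3 bumps 4 from row 1; 4 bumps 5 from row 2; 5 starts row 3. P = [[1, 3], [4], [5]].
Insert 2: 2 bumps 3 from row 1; 3 bumps 4 from row 2; 4 bumps 5 from row 3; 5 starts row 4. P = [[1, 2], [3], [4], [5]].

So P = [[1, 2], [3], [4], [5]], Q = [[1, 2], [3], [4], [5]].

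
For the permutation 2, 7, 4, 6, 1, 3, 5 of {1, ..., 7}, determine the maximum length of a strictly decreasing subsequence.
3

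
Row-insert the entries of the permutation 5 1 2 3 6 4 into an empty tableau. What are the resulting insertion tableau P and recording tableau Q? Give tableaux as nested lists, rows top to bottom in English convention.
P = [[1, 2, 3, 4], [5, 6]], Q = [[1, 3, 4, 5], [2, 6]]

Insert each entry of the permutation into P by Schensted row insertion, recording in Q the position of each new cell.

Insert 5: appended to row 1. P = [[5]], Q = [[1]].
Insert 1: 1 bumps 5 from row 1; 5 starts row 2. P = [[1], [5]], Q = [[1], [2]].
Insert 2: appended to row 1. P = [[1, 2], [5]], Q = [[1, 3], [2]].
Insert 3: appended to row 1. P = [[1, 2, 3], [5]], Q = [[1, 3, 4], [2]].
Insert 6: appended to row 1. P = [[1, 2, 3, 6], [5]], Q = [[1, 3, 4, 5], [2]].
Insert 4: 4 bumps 6 from row 1; 6 appends to row 2. P = [[1, 2, 3, 4], [5, 6]], Q = [[1, 3, 4, 5], [2, 6]].

So P = [[1, 2, 3, 4], [5, 6]], Q = [[1, 3, 4, 5], [2, 6]].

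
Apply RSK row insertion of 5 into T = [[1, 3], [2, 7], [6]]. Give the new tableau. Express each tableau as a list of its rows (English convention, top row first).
[[1, 3, 5], [2, 7], [6]]

5 is larger than every entry of row 1, so it is appended to row 1. The new tableau is [[1, 3, 5], [2, 7], [6]].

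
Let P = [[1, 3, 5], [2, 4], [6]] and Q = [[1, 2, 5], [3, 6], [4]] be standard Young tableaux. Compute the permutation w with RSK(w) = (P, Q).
Reverse RSK: for i = n, n-1, ..., 1, locate i in Q, remove the corresponding corner cell from P, and reverse-bump its entry up through P; the value ejected from row 1 is w(i).

So w = 2 6 4 1 5 3.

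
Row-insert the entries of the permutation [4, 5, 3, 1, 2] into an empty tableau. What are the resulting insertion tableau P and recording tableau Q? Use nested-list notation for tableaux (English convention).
Insert each entry of the permutation into P by Schensted row insertion, recording in Q the position of each new cell.

Insert 4: appended to row 1. P = [[4]], Q = [[1]].
Insert 5: appended to row 1. P = [[4, 5]], Q = [[1, 2]].
Insert 3: 3 bumps 4 from row 1; 4 starts row 2. P = [[3, 5], [4]], Q = [[1, 2], [3]].
Insert 1: 1 bumps 3 from row 1; 3 bumps 4 from row 2; 4 starts row 3. P = [[1, 5], [3], [4]], Q = [[1, 2], [3], [4]].
Insert 2: 2 bumps 5 from row 1; 5 appends to row 2. P = [[1, 2], [3, 5], [4]], Q = [[1, 2], [3, 5], [4]].

So P = [[1, 2], [3, 5], [4]], Q = [[1, 2], [3, 5], [4]].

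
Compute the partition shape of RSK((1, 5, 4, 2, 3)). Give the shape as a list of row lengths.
[3, 1, 1]

Row-insert each entry into an empty tableau.

After inserting 1: P = [[1]].
After inserting 5: P = [[1, 5]].
After inserting 4: P = [[1, 4], [5]].
After inserting 2: P = [[1, 2], [4], [5]].
After inserting 3: P = [[1, 2, 3], [4], [5]].

The final insertion tableau P = [[1, 2, 3], [4], [5]] has shape [3, 1, 1].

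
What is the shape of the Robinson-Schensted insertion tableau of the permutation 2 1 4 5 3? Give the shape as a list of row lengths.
[3, 2]

Row-insert each entry into an empty tableau.

After inserting 2: P = [[2]].
After inserting 1: P = [[1], [2]].
After inserting 4: P = [[1, 4], [2]].
After inserting 5: P = [[1, 4, 5], [2]].
After inserting 3: P = [[1, 3, 5], [2, 4]].

The final insertion tableau P = [[1, 3, 5], [2, 4]] has shape [3, 2].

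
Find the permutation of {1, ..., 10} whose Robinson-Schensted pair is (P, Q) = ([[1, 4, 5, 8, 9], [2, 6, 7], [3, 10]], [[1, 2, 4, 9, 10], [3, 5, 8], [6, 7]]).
Reverse the RSK construction: for i from n down to 1, find the cell of Q containing i, remove the entry at that cell from P, and reverse-bump it up through P; the value ejected from row 1 is w(i).

Step i=10: Q has 10 at row 1, column 5; remove that cell from P, ejecting 9. So w(10) = 9. P is now [[1, 4, 5, 8], [2, 6, 7], [3, 10]].
Step i=9: Q has 9 at row 1, column 4; remove that cell from P, ejecting 8. So w(9) = 8. P is now [[1, 4, 5], [2, 6, 7], [3, 10]].
Step i=8: Q has 8 at row 2, column 3; remove 7 from row 2 of P and reverse-bump: 7 enters row 1 and ejects 5. So w(8) = 5. P is now [[1, 4, 7], [2, 6], [3, 10]].
Step i=7: Q has 7 at row 3, column 2; remove 10 from row 3 of P and reverse-bump: 10 enters row 2 and ejects 6; 6 enters row 1 and ejects 4. So w(7) = 4. P is now [[1, 6, 7], [2, 10], [3]].
Step i=6: Q has 6 at row 3, column 1; remove 3 from row 3 of P and reverse-bump: 3 enters row 2 and ejects 2; 2 enters row 1 and ejects 1. So w(6) = 1. P is now [[2, 6, 7], [3, 10]].
Step i=5: Q has 5 at row 2, column 2; remove 10 from row 2 of P and reverse-bump: 10 enters row 1 and ejects 7. So w(5) = 7. P is now [[2, 6, 10], [3]].
Step i=4: Q has 4 at row 1, column 3; remove that cell from P, ejecting 10. So w(4) = 10. P is now [[2, 6], [3]].
Step i=3: Q has 3 at row 2, column 1; remove 3 from row 2 of P and reverse-bump: 3 enters row 1 and ejects 2. So w(3) = 2. P is now [[3, 6]].
Step i=2: Q has 2 at row 1, column 2; remove that cell from P, ejecting 6. So w(2) = 6. P is now [[3]].
Step i=1: Q has 1 at row 1, column 1; remove that cell from P, ejecting 3. So w(1) = 3. P is now [].

So w = 3 6 2 10 7 1 4 5 8 9.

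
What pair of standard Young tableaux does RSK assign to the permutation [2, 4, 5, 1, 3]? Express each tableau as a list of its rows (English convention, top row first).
P = [[1, 3, 5], [2, 4]], Q = [[1, 2, 3], [4, 5]]

Insert each entry of the permutation into P by Schensted row insertion, recording in Q the position of each new cell.

Insert 2: appended to row 1. P = [[2]].
Insert 4: appended to row 1. P = [[2, 4]].
Insert 5: appended to row 1. P = [[2, 4, 5]].
Insert 1: 1 bumps 2 from row 1; 2 starts row 2. P = [[1, 4, 5], [2]].
Insert 3: 3 bumps 4 from row 1; 4 appends to row 2. P = [[1, 3, 5], [2, 4]].

So P = [[1, 3, 5], [2, 4]], Q = [[1, 2, 3], [4, 5]].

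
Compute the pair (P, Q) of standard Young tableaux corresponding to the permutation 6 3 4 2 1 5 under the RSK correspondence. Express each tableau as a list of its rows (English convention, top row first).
P = [[1, 4, 5], [2], [3], [6]], Q = [[1, 3, 6], [2], [4], [5]]

Insert each entry of the permutation into P by Schensted row insertion, recording in Q the position of each new cell.

Insert 6: appended to row 1. P = [[6]].
Insert 3: 3 bumps 6 from row 1; 6 starts row 2. P = [[3], [6]].
Insert 4: appended to row 1. P = [[3, 4], [6]].
Insert 2: 2 bumps 3 from row 1; 3 bumps 6 from row 2; 6 starts row 3. P = [[2, 4], [3], [6]].
Insert 1: 1 bumps 2 from row 1; 2 bumps 3 from row 2; 3 bumps 6 from row 3; 6 starts row 4. P = [[1, 4], [2], [3], [6]].
Insert 5: appended to row 1. P = [[1, 4, 5], [2], [3], [6]].

So P = [[1, 4, 5], [2], [3], [6]], Q = [[1, 3, 6], [2], [4], [5]].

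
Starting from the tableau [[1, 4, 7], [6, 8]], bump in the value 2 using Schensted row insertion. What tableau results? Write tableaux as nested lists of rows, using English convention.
In row 1, 2 replaces 4 (the leftmost entry greater than 2); 4 is bumped to row 2. In row 2, 4 replaces 6 (the leftmost entry greater than 4); 6 is bumped to row 3. 6 starts a new row 3. The new tableau is [[1, 2, 7], [4, 8], [6]].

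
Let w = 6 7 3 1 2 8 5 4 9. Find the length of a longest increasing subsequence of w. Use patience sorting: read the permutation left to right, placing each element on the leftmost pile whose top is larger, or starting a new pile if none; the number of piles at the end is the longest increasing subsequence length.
4

6: new pile. tops = [6]
7: new pile. tops = [6, 7]
3: onto pile 1 (replacing 6). tops = [3, 7]
1: onto pile 1 (replacing 3). tops = [1, 7]
2: onto pile 2 (replacing 7). tops = [1, 2]
8: new pile. tops = [1, 2, 8]
5: onto pile 3 (replacing 8). tops = [1, 2, 5]
4: onto pile 3 (replacing 5). tops = [1, 2, 4]
9: new pile. tops = [1, 2, 4, 9]

4 piles, so the longest increasing subsequence has length 4.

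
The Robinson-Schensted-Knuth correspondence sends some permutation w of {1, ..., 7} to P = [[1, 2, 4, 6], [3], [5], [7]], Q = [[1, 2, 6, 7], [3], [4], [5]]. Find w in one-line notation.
1 7 5 3 2 4 6

Reverse the RSK construction: for i from n down to 1, find the cell of Q containing i, remove the entry at that cell from P, and reverse-bump it up through P; the value ejected from row 1 is w(i).

Step i=7: Q has 7 at row 1, column 4; remove that cell from P, ejecting 6. So w(7) = 6. P is now [[1, 2, 4], [3], [5], [7]].
Step i=6: Q has 6 at row 1, column 3; remove that cell from P, ejecting 4. So w(6) = 4. P is now [[1, 2], [3], [5], [7]].
Step i=5: Q has 5 at row 4, column 1; remove 7 from row 4 of P and reverse-bump: 7 enters row 3 and ejects 5; 5 enters row 2 and ejects 3; 3 enters row 1 and ejects 2. So w(5) = 2. P is now [[1, 3], [5], [7]].
Step i=4: Q has 4 at row 3, column 1; remove 7 from row 3 of P and reverse-bump: 7 enters row 2 and ejects 5; 5 enters row 1 and ejects 3. So w(4) = 3. P is now [[1, 5], [7]].
Step i=3: Q has 3 at row 2, column 1; remove 7 from row 2 of P and reverse-bump: 7 enters row 1 and ejects 5. So w(3) = 5. P is now [[1, 7]].
Step i=2: Q has 2 at row 1, column 2; remove that cell from P, ejecting 7. So w(2) = 7. P is now [[1]].
Step i=1: Q has 1 at row 1, column 1; remove that cell from P, ejecting 1. So w(1) = 1. P is now [].

So w = 1 7 5 3 2 4 6.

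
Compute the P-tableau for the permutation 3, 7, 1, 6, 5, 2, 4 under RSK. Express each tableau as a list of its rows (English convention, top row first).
P = [[1, 2, 4], [3, 5], [6], [7]]

After inserting 3: P = [[3]].
After inserting 7: P = [[3, 7]].
After inserting 1: P = [[1, 7], [3]].
After inserting 6: P = [[1, 6], [3, 7]].
After inserting 5: P = [[1, 5], [3, 6], [7]].
After inserting 2: P = [[1, 2], [3, 5], [6], [7]].
After inserting 4: P = [[1, 2, 4], [3, 5], [6], [7]].

So P = [[1, 2, 4], [3, 5], [6], [7]].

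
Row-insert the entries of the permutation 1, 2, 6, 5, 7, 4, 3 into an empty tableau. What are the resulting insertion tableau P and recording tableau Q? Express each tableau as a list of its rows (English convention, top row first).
Insert each entry of the permutation into P by Schensted row insertion, recording in Q the position of each new cell.

Insert 1: appended to row 1. P = [[1]].
Insert 2: appended to row 1. P = [[1, 2]].
Insert 6: appended to row 1. P = [[1, 2, 6]].
Insert 5: 5 bumps 6 from row 1; 6 starts row 2. P = [[1, 2, 5], [6]].
Insert 7: appended to row 1. P = [[1, 2, 5, 7], [6]].
Insert 4: 4 bumps 5 from row 1; 5 bumps 6 from row 2; 6 starts row 3. P = [[1, 2, 4, 7], [5], [6]].
Insert 3: 3 bumps 4 from row 1; 4 bumps 5 from row 2; 5 bumps 6 from row 3; 6 starts row 4. P = [[1, 2, 3, 7], [4], [5], [6]].

So P = [[1, 2, 3, 7], [4], [5], [6]], Q = [[1, 2, 3, 5], [4], [6], [7]].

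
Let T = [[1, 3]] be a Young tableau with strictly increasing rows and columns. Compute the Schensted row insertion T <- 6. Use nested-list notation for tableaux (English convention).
6 is larger than every entry of row 1, so it is appended to row 1. The new tableau is [[1, 3, 6]].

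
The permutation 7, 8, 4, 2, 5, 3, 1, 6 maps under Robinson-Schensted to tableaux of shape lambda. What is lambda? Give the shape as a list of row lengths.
[3, 2, 2, 1]

Row-insert each entry into an empty tableau.

After inserting 7: P = [[7]].
After inserting 8: P = [[7, 8]].
After inserting 4: P = [[4, 8], [7]].
After inserting 2: P = [[2, 8], [4], [7]].
After inserting 5: P = [[2, 5], [4, 8], [7]].
After inserting 3: P = [[2, 3], [4, 5], [7, 8]].
After inserting 1: P = [[1, 3], [2, 5], [4, 8], [7]].
After inserting 6: P = [[1, 3, 6], [2, 5], [4, 8], [7]].

The final insertion tableau P = [[1, 3, 6], [2, 5], [4, 8], [7]] has shape [3, 2, 2, 1].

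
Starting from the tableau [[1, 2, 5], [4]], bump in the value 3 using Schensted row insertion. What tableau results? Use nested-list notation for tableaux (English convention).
In row 1, 3 replaces 5 (the leftmost entry greater than 3); 5 is bumped to row 2. 5 is appended to row 2. The new tableau is [[1, 2, 3], [4, 5]].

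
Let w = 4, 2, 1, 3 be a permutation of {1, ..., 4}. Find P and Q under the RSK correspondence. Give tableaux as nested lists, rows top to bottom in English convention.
Insert each entry of the permutation into P by Schensted row insertion, recording in Q the position of each new cell.

After inserting 4: P = [[4]].
After inserting 2: P = [[2], [4]].
After inserting 1: P = [[1], [2], [4]].
After inserting 3: P = [[1, 3], [2], [4]].

So P = [[1, 3], [2], [4]], Q = [[1, 4], [2], [3]].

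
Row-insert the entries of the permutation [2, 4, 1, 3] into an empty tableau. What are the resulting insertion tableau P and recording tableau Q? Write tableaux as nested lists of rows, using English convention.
P = [[1, 3], [2, 4]], Q = [[1, 2], [3, 4]]

Insert each entry of the permutation into P by Schensted row insertion, recording in Q the position of each new cell.

Insert 2: appended to row 1. P = [[2]].
Insert 4: appended to row 1. P = [[2, 4]].
Insert 1: 1 bumps 2 from row 1; 2 starts row 2. P = [[1, 4], [2]].
Insert 3: 3 bumps 4 from row 1; 4 appends to row 2. P = [[1, 3], [2, 4]].

So P = [[1, 3], [2, 4]], Q = [[1, 2], [3, 4]].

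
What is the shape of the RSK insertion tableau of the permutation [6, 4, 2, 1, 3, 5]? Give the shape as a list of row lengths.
[3, 1, 1, 1]

Row-insert each entry into an empty tableau.

After inserting 6: P = [[6]].
After inserting 4: P = [[4], [6]].
After inserting 2: P = [[2], [4], [6]].
After inserting 1: P = [[1], [2], [4], [6]].
After inserting 3: P = [[1, 3], [2], [4], [6]].
After inserting 5: P = [[1, 3, 5], [2], [4], [6]].

The final insertion tableau P = [[1, 3, 5], [2], [4], [6]] has shape [3, 1, 1, 1].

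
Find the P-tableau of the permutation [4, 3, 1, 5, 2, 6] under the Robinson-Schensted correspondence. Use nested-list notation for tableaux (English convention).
After inserting 4: P = [[4]].
After inserting 3: P = [[3], [4]].
After inserting 1: P = [[1], [3], [4]].
After inserting 5: P = [[1, 5], [3], [4]].
After inserting 2: P = [[1, 2], [3, 5], [4]].
After inserting 6: P = [[1, 2, 6], [3, 5], [4]].

So P = [[1, 2, 6], [3, 5], [4]].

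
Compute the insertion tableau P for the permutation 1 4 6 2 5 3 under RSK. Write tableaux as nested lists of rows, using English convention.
P = [[1, 2, 3], [4, 5], [6]]

Insert 1: appended to row 1. P = [[1]].
Insert 4: appended to row 1. P = [[1, 4]].
Insert 6: appended to row 1. P = [[1, 4, 6]].
Insert 2: 2 bumps 4 from row 1; 4 starts row 2. P = [[1, 2, 6], [4]].
Insert 5: 5 bumps 6 from row 1; 6 appends to row 2. P = [[1, 2, 5], [4, 6]].
Insert 3: 3 bumps 5 from row 1; 5 bumps 6 from row 2; 6 starts row 3. P = [[1, 2, 3], [4, 5], [6]].

So P = [[1, 2, 3], [4, 5], [6]].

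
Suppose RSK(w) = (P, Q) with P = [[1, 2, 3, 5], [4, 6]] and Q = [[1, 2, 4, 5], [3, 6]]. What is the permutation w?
Reverse the RSK construction: for i from n down to 1, find the cell of Q containing i, remove the entry at that cell from P, and reverse-bump it up through P; the value ejected from row 1 is w(i).

Step i=6: Q has 6 at row 2, column 2; remove 6 from row 2 of P and reverse-bump: 6 enters row 1 and ejects 5. So w(6) = 5. P is now [[1, 2, 3, 6], [4]].
Step i=5: Q has 5 at row 1, column 4; remove that cell from P, ejecting 6. So w(5) = 6. P is now [[1, 2, 3], [4]].
Step i=4: Q has 4 at row 1, column 3; remove that cell from P, ejecting 3. So w(4) = 3. P is now [[1, 2], [4]].
Step i=3: Q has 3 at row 2, column 1; remove 4 from row 2 of P and reverse-bump: 4 enters row 1 and ejects 2. So w(3) = 2. P is now [[1, 4]].
Step i=2: Q has 2 at row 1, column 2; remove that cell from P, ejecting 4. So w(2) = 4. P is now [[1]].
Step i=1: Q has 1 at row 1, column 1; remove that cell from P, ejecting 1. So w(1) = 1. P is now [].

So w = 1 4 2 3 6 5.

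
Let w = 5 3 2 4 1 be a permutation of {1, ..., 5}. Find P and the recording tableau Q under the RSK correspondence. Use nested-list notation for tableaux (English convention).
P = [[1, 4], [2], [3], [5]], Q = [[1, 4], [2], [3], [5]]

Insert each entry of the permutation into P by Schensted row insertion, recording in Q the position of each new cell.

Insert 5: appended to row 1. P = [[5]].
Insert 3: 3 bumps 5 from row 1; 5 starts row 2. P = [[3], [5]].
Insert 2: 2 bumps 3 from row 1; 3 bumps 5 from row 2; 5 starts row 3. P = [[2], [3], [5]].
Insert 4: appended to row 1. P = [[2, 4], [3], [5]].
Insert 1: 1 bumps 2 from row 1; 2 bumps 3 from row 2; 3 bumps 5 from row 3; 5 starts row 4. P = [[1, 4], [2], [3], [5]].

So P = [[1, 4], [2], [3], [5]], Q = [[1, 4], [2], [3], [5]].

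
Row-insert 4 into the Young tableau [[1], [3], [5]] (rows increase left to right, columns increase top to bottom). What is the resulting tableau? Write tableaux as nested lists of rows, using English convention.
4 is larger than every entry of row 1, so it is appended to row 1. The new tableau is [[1, 4], [3], [5]].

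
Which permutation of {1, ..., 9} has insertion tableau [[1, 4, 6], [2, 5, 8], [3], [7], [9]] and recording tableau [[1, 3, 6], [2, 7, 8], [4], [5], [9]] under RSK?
9 3 7 5 2 8 4 6 1

Reverse the RSK construction: for i from n down to 1, find the cell of Q containing i, remove the entry at that cell from P, and reverse-bump it up through P; the value ejected from row 1 is w(i).

Step i=9: Q has 9 at row 5, column 1; remove 9 from row 5 of P and reverse-bump: 9 enters row 4 and ejects 7; 7 enters row 3 and ejects 3; 3 enters row 2 and ejects 2; 2 enters row 1 and ejects 1. So w(9) = 1. P is now [[2, 4, 6], [3, 5, 8], [7], [9]].
Step i=8: Q has 8 at row 2, column 3; remove 8 from row 2 of P and reverse-bump: 8 enters row 1 and ejects 6. So w(8) = 6. P is now [[2, 4, 8], [3, 5], [7], [9]].
Step i=7: Q has 7 at row 2, column 2; remove 5 from row 2 of P and reverse-bump: 5 enters row 1 and ejects 4. So w(7) = 4. P is now [[2, 5, 8], [3], [7], [9]].
Step i=6: Q has 6 at row 1, column 3; remove that cell from P, ejecting 8. So w(6) = 8. P is now [[2, 5], [3], [7], [9]].
Step i=5: Q has 5 at row 4, column 1; remove 9 from row 4 of P and reverse-bump: 9 enters row 3 and ejects 7; 7 enters row 2 and ejects 3; 3 enters row 1 and ejects 2. So w(5) = 2. P is now [[3, 5], [7], [9]].
Step i=4: Q has 4 at row 3, column 1; remove 9 from row 3 of P and reverse-bump: 9 enters row 2 and ejects 7; 7 enters row 1 and ejects 5. So w(4) = 5. P is now [[3, 7], [9]].
Step i=3: Q has 3 at row 1, column 2; remove that cell from P, ejecting 7. So w(3) = 7. P is now [[3], [9]].
Step i=2: Q has 2 at row 2, column 1; remove 9 from row 2 of P and reverse-bump: 9 enters row 1 and ejects 3. So w(2) = 3. P is now [[9]].
Step i=1: Q has 1 at row 1, column 1; remove that cell from P, ejecting 9. So w(1) = 9. P is now [].

So w = 9 3 7 5 2 8 4 6 1.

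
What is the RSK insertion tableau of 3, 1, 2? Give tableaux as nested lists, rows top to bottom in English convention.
Insert 3: appended to row 1. P = [[3]].
Insert 1: 1 bumps 3 from row 1; 3 starts row 2. P = [[1], [3]].
Insert 2: appended to row 1. P = [[1, 2], [3]].

So P = [[1, 2], [3]].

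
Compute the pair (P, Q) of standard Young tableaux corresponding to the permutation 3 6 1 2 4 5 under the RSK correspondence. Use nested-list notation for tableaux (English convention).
P = [[1, 2, 4, 5], [3, 6]], Q = [[1, 2, 5, 6], [3, 4]]

Insert each entry of the permutation into P by Schensted row insertion, recording in Q the position of each new cell.

Insert 3: appended to row 1. P = [[3]].
Insert 6: appended to row 1. P = [[3, 6]].
Insert 1: 1 bumps 3 from row 1; 3 starts row 2. P = [[1, 6], [3]].
Insert 2: 2 bumps 6 from row 1; 6 appends to row 2. P = [[1, 2], [3, 6]].
Insert 4: appended to row 1. P = [[1, 2, 4], [3, 6]].
Insert 5: appended to row 1. P = [[1, 2, 4, 5], [3, 6]].

So P = [[1, 2, 4, 5], [3, 6]], Q = [[1, 2, 5, 6], [3, 4]].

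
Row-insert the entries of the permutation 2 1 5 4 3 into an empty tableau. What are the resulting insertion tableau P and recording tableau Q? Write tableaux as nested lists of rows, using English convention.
P = [[1, 3], [2, 4], [5]], Q = [[1, 3], [2, 4], [5]]

Insert each entry of the permutation into P by Schensted row insertion, recording in Q the position of each new cell.

Insert 2: appended to row 1. P = [[2]].
Insert 1: 1 bumps 2 from row 1; 2 starts row 2. P = [[1], [2]].
Insert 5: appended to row 1. P = [[1, 5], [2]].
Insert 4: 4 bumps 5 from row 1; 5 appends to row 2. P = [[1, 4], [2, 5]].
Insert 3: 3 bumps 4 from row 1; 4 bumps 5 from row 2; 5 starts row 3. P = [[1, 3], [2, 4], [5]].

So P = [[1, 3], [2, 4], [5]], Q = [[1, 3], [2, 4], [5]].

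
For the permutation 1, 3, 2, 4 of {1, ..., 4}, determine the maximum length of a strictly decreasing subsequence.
2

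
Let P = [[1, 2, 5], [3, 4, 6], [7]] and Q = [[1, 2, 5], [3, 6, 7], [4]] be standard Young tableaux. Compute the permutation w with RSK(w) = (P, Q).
3 7 4 1 6 2 5

Reverse RSK: for i = n, n-1, ..., 1, locate i in Q, remove the corresponding corner cell from P, and reverse-bump its entry up through P; the value ejected from row 1 is w(i).

So w = 3 7 4 1 6 2 5.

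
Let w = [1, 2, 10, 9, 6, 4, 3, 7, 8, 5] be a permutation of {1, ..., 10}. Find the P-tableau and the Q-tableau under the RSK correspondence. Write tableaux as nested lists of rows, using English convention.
Insert each entry of the permutation into P by Schensted row insertion, recording in Q the position of each new cell.

Insert 1: appended to row 1. P = [[1]].
Insert 2: appended to row 1. P = [[1, 2]].
Insert 10: appended to row 1. P = [[1, 2, 10]].
Insert 9: 9 bumps 10 from row 1; 10 starts row 2. P = [[1, 2, 9], [10]].
Insert 6: 6 bumps 9 from row 1; 9 bumps 10 from row 2; 10 starts row 3. P = [[1, 2, 6], [9], [10]].
Insert 4: 4 bumps 6 from row 1; 6 bumps 9 from row 2; 9 bumps 10 from row 3; 10 starts row 4. P = [[1, 2, 4], [6], [9], [10]].
Insert 3: 3 bumps 4 from row 1; 4 bumps 6 from row 2; 6 bumps 9 from row 3; 9 bumps 10 from row 4; 10 starts row 5. P = [[1, 2, 3], [4], [6], [9], [10]].
Insert 7: appended to row 1. P = [[1, 2, 3, 7], [4], [6], [9], [10]].
Insert 8: appended to row 1. P = [[1, 2, 3, 7, 8], [4], [6], [9], [10]].
Insert 5: 5 bumps 7 from row 1; 7 appends to row 2. P = [[1, 2, 3, 5, 8], [4, 7], [6], [9], [10]].

So P = [[1, 2, 3, 5, 8], [4, 7], [6], [9], [10]], Q = [[1, 2, 3, 8, 9], [4, 10], [5], [6], [7]].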